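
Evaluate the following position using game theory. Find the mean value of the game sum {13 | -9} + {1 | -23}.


G1 = {13 | -9}, G2 = {1 | -23}
Each is a switch {a | b} with numbers a > b; its mean value is (a + b)/2, and mean value is additive over game sums: m(G1 + G2) = m(G1) + m(G2).
Mean of G1 = (13 + (-9))/2 = 4/2 = 2
Mean of G2 = (1 + (-23))/2 = -22/2 = -11
Mean of G1 + G2 = 2 + -11 = -9

-9


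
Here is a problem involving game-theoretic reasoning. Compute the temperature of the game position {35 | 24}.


The game is {35 | 24}, a switch {a | b} with numbers a > b.
Cooling {a | b} by t gives {a - t | b + t}, which stops being hot when a - t = b + t, i.e. at t = (a - b)/2. So the temperature of a switch is (a - b)/2.
Temperature = (Left option - Right option) / 2
= (35 - (24)) / 2
= 11 / 2
= 11/2

11/2


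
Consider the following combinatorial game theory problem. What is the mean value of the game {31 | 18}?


Game = {31 | 18}, a switch {a | b} with numbers a > b.
Its thermograph has left wall a - t and right wall b + t, which meet at t = (a - b)/2, where both equal (a + b)/2. So the mast (mean value) is at (a + b)/2.
Mean = (31 + (18))/2 = 49/2 = 49/2

49/2


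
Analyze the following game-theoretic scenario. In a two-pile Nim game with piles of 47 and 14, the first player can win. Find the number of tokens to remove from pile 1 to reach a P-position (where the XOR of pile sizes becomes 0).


Piles: 47 and 14
Current XOR: 47 XOR 14 = 33 (non-zero, so this is an N-position).
To make the XOR zero, we need to find a move that balances the piles.
For pile 1 (size 47): target = 47 XOR 33 = 14
We reduce pile 1 from 47 to 14.
Tokens removed: 47 - 14 = 33
Verification: 14 XOR 14 = 0

33


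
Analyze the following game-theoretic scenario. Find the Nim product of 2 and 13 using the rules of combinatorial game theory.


Nim multiplication is bilinear over XOR: (u XOR v) * w = (u*w) XOR (v*w).
So we split each operand into its bit components and XOR the pairwise Nim products.
2 = 2 (as XOR of powers of 2).
13 = 1 + 4 + 8 (as XOR of powers of 2).
Using the standard Nim-product table on single bits:
  2*2 = 3,   2*4 = 8,   2*8 = 12,
  4*4 = 6,   4*8 = 11,  8*8 = 13,
and  1*x = x (identity), k*l = l*k (commutative).
Pairwise Nim products:
  2 * 1 = 2
  2 * 4 = 8
  2 * 8 = 12
XOR them: 2 XOR 8 XOR 12 = 6.
Result: 2 * 13 = 6 (in Nim).

6


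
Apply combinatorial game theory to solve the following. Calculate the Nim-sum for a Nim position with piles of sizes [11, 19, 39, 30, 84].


We need the XOR (exclusive or) of all pile sizes.
After XOR-ing pile 1 (size 11): 0 XOR 11 = 11
After XOR-ing pile 2 (size 19): 11 XOR 19 = 24
After XOR-ing pile 3 (size 39): 24 XOR 39 = 63
After XOR-ing pile 4 (size 30): 63 XOR 30 = 33
After XOR-ing pile 5 (size 84): 33 XOR 84 = 117
The Nim-value of this position is 117.

117


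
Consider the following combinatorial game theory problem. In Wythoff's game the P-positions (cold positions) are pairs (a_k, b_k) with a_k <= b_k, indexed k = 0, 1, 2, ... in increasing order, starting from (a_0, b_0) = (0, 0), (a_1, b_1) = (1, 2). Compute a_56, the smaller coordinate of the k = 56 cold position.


By Wythoff's theorem, a_k = floor(k * phi) and b_k = floor(k * phi^2) = a_k + k, where phi = (1 + sqrt(5))/2 is the golden ratio.
phi = (1 + sqrt(5))/2 = 1.618034
k = 56
k * phi = 56 * 1.618034 = 90.609903
a_56 = floor(k * phi) = 90

90


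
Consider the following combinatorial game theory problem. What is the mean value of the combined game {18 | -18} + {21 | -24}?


G1 = {18 | -18}, G2 = {21 | -24}
Each is a switch {a | b} with numbers a > b; its mean value is (a + b)/2, and mean value is additive over game sums: m(G1 + G2) = m(G1) + m(G2).
Mean of G1 = (18 + (-18))/2 = 0/2 = 0
Mean of G2 = (21 + (-24))/2 = -3/2 = -3/2
Mean of G1 + G2 = 0 + -3/2 = -3/2

-3/2


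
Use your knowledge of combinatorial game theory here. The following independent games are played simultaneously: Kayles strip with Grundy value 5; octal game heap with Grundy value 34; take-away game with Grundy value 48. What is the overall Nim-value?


By the Sprague-Grundy theorem, the Grundy value of a sum of games is the XOR of individual Grundy values.
Kayles strip: Grundy value = 5. Running XOR: 0 XOR 5 = 5
octal game heap: Grundy value = 34. Running XOR: 5 XOR 34 = 39
take-away game: Grundy value = 48. Running XOR: 39 XOR 48 = 23
The combined Grundy value is 23.

23


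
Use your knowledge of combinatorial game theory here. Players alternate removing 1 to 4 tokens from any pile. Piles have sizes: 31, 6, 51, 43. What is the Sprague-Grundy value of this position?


Subtraction set: {1, 2, 3, 4}
For this subtraction set, G(n) = n mod 5 (period = max + 1 = 5).
Pile 1 (size 31): G(31) = 31 mod 5 = 1
Pile 2 (size 6): G(6) = 6 mod 5 = 1
Pile 3 (size 51): G(51) = 51 mod 5 = 1
Pile 4 (size 43): G(43) = 43 mod 5 = 3
Total Grundy value = XOR of all: 1 XOR 1 XOR 1 XOR 3 = 2

2


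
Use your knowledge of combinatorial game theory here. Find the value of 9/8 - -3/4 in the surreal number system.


x = 9/8, y = -3/4
Converting to common denominator: 8
x = 9/8, y = -6/8
x - y = 9/8 - -3/4 = 15/8

15/8


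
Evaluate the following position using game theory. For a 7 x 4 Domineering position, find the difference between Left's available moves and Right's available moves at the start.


Board is 7 x 4 (rows x cols).
Left (vertical) placements: (rows-1) * cols = 6 * 4 = 24
Right (horizontal) placements: rows * (cols-1) = 7 * 3 = 21
Advantage = Left - Right = 24 - 21 = 3

3


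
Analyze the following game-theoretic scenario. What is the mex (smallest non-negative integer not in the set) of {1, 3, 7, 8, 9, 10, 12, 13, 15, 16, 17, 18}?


Set = {1, 3, 7, 8, 9, 10, 12, 13, 15, 16, 17, 18}
0 is NOT in the set. This is the mex.
mex = 0

0


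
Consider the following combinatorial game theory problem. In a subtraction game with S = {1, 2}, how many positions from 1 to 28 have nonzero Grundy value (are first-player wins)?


Subtraction set S = {1, 2}, so G(n) = n mod 3.
G(n) = 0 when n is a multiple of 3.
Multiples of 3 in [1, 28]: 9
N-positions (nonzero Grundy) = 28 - 9 = 19

19


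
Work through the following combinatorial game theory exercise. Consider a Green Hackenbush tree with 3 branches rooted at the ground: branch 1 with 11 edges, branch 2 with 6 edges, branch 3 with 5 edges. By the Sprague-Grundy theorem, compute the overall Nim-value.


The tree has 3 branches from the ground vertex.
In Green Hackenbush, the Nim-value of a simple path of length k is k.
Branch 1: length 11, Nim-value = 11
Branch 2: length 6, Nim-value = 6
Branch 3: length 5, Nim-value = 5
Total Nim-value = XOR of all branch values:
0 XOR 11 = 11
11 XOR 6 = 13
13 XOR 5 = 8
Nim-value of the tree = 8

8


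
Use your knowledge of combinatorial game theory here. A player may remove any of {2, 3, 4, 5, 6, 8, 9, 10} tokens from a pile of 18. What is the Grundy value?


The subtraction set is S = {2, 3, 4, 5, 6, 8, 9, 10}.
G(k) = mex{ G(k - s) : s in S, s <= k }. We compute iteratively: G(0) = 0.
G(1) = mex({}) = 0
G(2) = mex({0}) = 1
G(3) = mex({0}) = 1
G(4) = mex({0, 1}) = 2
G(5) = mex({0, 1}) = 2
G(6) = mex({0, 1, 2}) = 3
G(7) = mex({0, 1, 2}) = 3
G(8) = mex({0, 1, 2, 3}) = 4
G(9) = mex({0, 1, 2, 3}) = 4
G(10) = mex({0, 1, 2, 3, 4}) = 5
G(11) = mex({0, 1, 2, 3, 4}) = 5
G(12) = mex({1, 2, 3, 4, 5}) = 0
G(13) = mex({1, 2, 3, 4, 5}) = 0
G(14) = mex({0, 2, 3, 4, 5}) = 1
G(15) = mex({0, 2, 3, 4, 5}) = 1
G(16) = mex({0, 1, 3, 4, 5}) = 2
G(17) = mex({0, 1, 3, 4, 5}) = 2
G(18) = mex({0, 1, 2, 4, 5}) = 3
Therefore G(18) = 3.

3


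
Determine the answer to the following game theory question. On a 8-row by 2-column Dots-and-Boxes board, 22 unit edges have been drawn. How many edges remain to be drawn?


Grid: 8 x 2 boxes, i.e. 9 rows and 3 columns of dots.
Horizontal edges: (rows + 1) * cols = 9 * 2 = 18
Vertical edges: rows * (cols + 1) = 8 * 3 = 24
Total edges: 18 + 24 = 42
Edges drawn: 22
Remaining: 42 - 22 = 20

20


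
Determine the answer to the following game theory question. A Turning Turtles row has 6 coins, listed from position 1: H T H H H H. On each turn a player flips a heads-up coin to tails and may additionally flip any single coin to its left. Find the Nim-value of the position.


Coins: H T H H H H
Key fact: a single head at position k behaves exactly like a Nim heap of size k (turning it to T and optionally flipping a coin at j < k corresponds to moving the heap from k to j, or to 0), and heads combine as a disjunctive sum (two heads at the same place would cancel, matching j XOR j = 0). So the Nim-value is the XOR of the 1-indexed positions of the heads.
Face-up positions (1-indexed): [1, 3, 4, 5, 6]
XOR 0 with 1: 0 XOR 1 = 1
XOR 1 with 3: 1 XOR 3 = 2
XOR 2 with 4: 2 XOR 4 = 6
XOR 6 with 5: 6 XOR 5 = 3
XOR 3 with 6: 3 XOR 6 = 5
Nim-value = 5

5


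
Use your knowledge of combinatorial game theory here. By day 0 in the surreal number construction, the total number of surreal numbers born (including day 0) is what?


Day 0: {|} = 0 is born. Count = 1.
Day n: the number of surreal numbers born by day n is 2^(n+1) - 1.
By day 0: 2^1 - 1 = 1
By day 0: 1 surreal numbers.

1


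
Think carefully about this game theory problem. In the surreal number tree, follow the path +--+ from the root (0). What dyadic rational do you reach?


Sign expansion: +--+
Rule: track bounds (lo, hi), initially (-inf, +inf). On '+', the current value becomes lo and we move to the simplest number in (value, hi): value + 1 if hi = +inf, otherwise the midpoint (value + hi)/2. On '-', the current value becomes hi and we move to value - 1 if lo = -inf, otherwise the midpoint (lo + value)/2.
Start at 0.
Step 1: sign = +, move right. Bounds: (0, +inf). Value = 1
Step 2: sign = -, move left. Bounds: (0, 1). Value = 1/2
Step 3: sign = -, move left. Bounds: (0, 1/2). Value = 1/4
Step 4: sign = +, move right. Bounds: (1/4, 1/2). Value = 3/8
The surreal number with sign expansion +--+ is 3/8.

3/8


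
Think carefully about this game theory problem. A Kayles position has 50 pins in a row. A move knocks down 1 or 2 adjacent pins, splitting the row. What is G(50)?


Kayles: a move removes 1 or 2 adjacent pins from a contiguous row.
Removing pins from a row of k leaves two independent rows (a, b) with a + b = k - 1 (one pin) or a + b = k - 2 (two pins); an end removal gives a = 0.
By Sprague-Grundy, G(k) = mex{ G(a) XOR G(b) } over all these splits. G(0) = 0.
G(1): splits (0,0):0^0=0 -> mex({0}) = 1
G(2): splits (0,1):0^1=1 (0,0):0^0=0 -> mex({0, 1}) = 2
G(3): splits (0,2):0^2=2 (1,1):1^1=0 (0,1):0^1=1 -> mex({0, 1, 2}) = 3
G(4): splits (0,3):0^3=3 (1,2):1^2=3 (0,2):0^2=2 (1,1):1^1=0 -> mex({0, 2, 3}) = 1
G(5): splits (0,4):0^1=1 (1,3):1^3=2 (2,2):2^2=0 (0,3):0^3=3 (1,2):1^2=3 -> mex({0, 1, 2, 3}) = 4
G(6) = mex({0, 1, 2, 4}) = 3
G(7) = mex({0, 1, 3, 4, 5}) = 2
G(8) = mex({0, 2, 3, 5, 6}) = 1
G(9) = mex({0, 1, 2, 3, 6, 7}) = 4
G(10) = mex({0, 1, 3, 4, 5, 7}) = 2
G(11) = mex({0, 1, 2, 3, 4, 5}) = 6
G(12) = mex({0, 1, 2, 3, 5, 6, 7}) = 4
G(13) = mex({0, 2, 3, 4, 6, 7}) = 1
G(14) = mex({0, 1, 4, 5, 6, 7}) = 2
G(15) = mex({0, 1, 2, 3, 4, 5, 6}) = 7
G(16) = mex({0, 2, 3, 5, 6, 7}) = 1
G(17) = mex({0, 1, 2, 3, 5, 6, 7}) = 4
G(18) = mex({0, 1, 2, 4, 5, 6}) = 3
G(19) = mex({0, 1, 3, 4, 5, 7}) = 2
G(20) = mex({0, 2, 3, 4, 5, 6, 7}) = 1
G(21) = mex({0, 1, 2, 3, 5, 6, 7}) = 4
G(22) = mex({0, 1, 2, 3, 4, 5, 7}) = 6
G(23) = mex({0, 1, 2, 3, 4, 5, 6}) = 7
G(24) = mex({0, 1, 2, 3, 5, 6, 7}) = 4
G(25) = mex({0, 2, 3, 4, 6, 7}) = 1
G(26) = mex({0, 1, 3, 4, 5, 6, 7}) = 2
G(27) = mex({0, 1, 2, 3, 4, 5, 6, 7}) = 8
G(28) = mex({0, 1, 2, 3, 4, 6, 7, 8}) = 5
G(29) = mex({0, 1, 2, 3, 5, 6, 7, 8, 9}) = 4
G(30) = mex({0, 1, 2, 3, 4, 5, 6, 9, 10}) = 7
G(31) = mex({0, 1, 3, 4, 5, 7, 10, 11}) = 2
G(32) = mex({0, 2, 3, 4, 5, 6, 7, 9, 11}) = 1
G(33) = mex({0, 1, 2, 3, 4, 5, 6, 7, 9, 12}) = 8
G(34) = mex({0, 1, 2, 3, 4, 5, 7, 8, 11, 12}) = 6
G(35) = mex({0, 1, 2, 3, 4, 5, 6, 8, 9, 10, 11}) = 7
G(36) = mex({0, 1, 2, 3, 5, 6, 7, 9, 10}) = 4
G(37) = mex({0, 2, 3, 4, 6, 7, 9, 10, 11, 12}) = 1
G(38) = mex({0, 1, 3, 4, 5, 6, 7, 9, 10, 11, 12}) = 2
G(39) = mex({0, 1, 2, 4, 5, 6, 7, 9, 10, 12, 14}) = 3
G(40) = mex({0, 2, 3, 4, 6, 7, 11, 12, 14}) = 1
G(41) = mex({0, 1, 2, 3, 5, 6, 7, 9, 10, 11, 12}) = 4
G(42) = mex({0, 1, 2, 3, 4, 5, 6, 9, 10}) = 7
G(43) = mex({0, 1, 3, 4, 5, 7, 9, 10, 12, 15}) = 2
G(44) = mex({0, 2, 3, 4, 5, 6, 7, 9, 10, 12, 15}) = 1
G(45) = mex({0, 1, 2, 3, 4, 5, 6, 7, 9, 10, 12, 14}) = 8
G(46) = mex({0, 1, 3, 4, 5, 7, 8, 11, 12, 14}) = 2
G(47) = mex({0, 1, 2, 3, 4, 5, 6, 8, 9, 10, 11, 12}) = 7
G(48) = mex({0, 1, 2, 3, 5, 6, 7, 9, 10}) = 4
G(49) = mex({0, 2, 3, 4, 6, 7, 9, 10, 11, 12, 15}) = 1
G(50) = mex({0, 1, 4, 5, 6, 7, 9, 11, 12, 14, 15}) = 2
Therefore G(50) = 2.

2


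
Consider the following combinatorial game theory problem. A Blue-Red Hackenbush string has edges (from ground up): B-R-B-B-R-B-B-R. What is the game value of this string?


Edges (from ground): B-R-B-B-R-B-B-R
By Berlekamp's sign-expansion rule, a Blue-Red Hackenbush stalk has the value of the surreal number whose sign sequence is the edge sequence with B -> + and R -> -.
Sign sequence: +-++-++-
Trace the sign expansion in the surreal number tree, starting from 0:
Edge 1: B (sign +) -> bounds (0, +inf), value = 1
Edge 2: R (sign -) -> bounds (0, 1), value = 1/2
Edge 3: B (sign +) -> bounds (1/2, 1), value = 3/4
Edge 4: B (sign +) -> bounds (3/4, 1), value = 7/8
Edge 5: R (sign -) -> bounds (3/4, 7/8), value = 13/16
Edge 6: B (sign +) -> bounds (13/16, 7/8), value = 27/32
Edge 7: B (sign +) -> bounds (27/32, 7/8), value = 55/64
Edge 8: R (sign -) -> bounds (27/32, 55/64), value = 109/128
Game value = 109/128

109/128


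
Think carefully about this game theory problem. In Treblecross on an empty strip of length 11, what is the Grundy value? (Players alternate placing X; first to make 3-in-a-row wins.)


Treblecross: place X on empty cells; 3-in-a-row wins.
Playing within two cells of an existing X lets the opponent win at once, so sensible play treats the cells i-2..i+2 around each X as dead. The player left with no safe cell loses, so this is a normal-play take-away game on strips of safe cells.
Placing X at cell i (0-indexed) of a strip of k safe cells leaves independent strips of sizes max(0, i-2) and max(0, k-i-3). Hence G(k) = mex{ G(max(0,i-2)) XOR G(max(0,k-i-3)) : 0 <= i < k }, with G(0) = 0.
G(1): splits (0,0):0^0=0 -> mex({0}) = 1
G(2): splits (0,0):0^0=0 -> mex({0}) = 1
G(3): splits (0,0):0^0=0 -> mex({0}) = 1
G(4): splits (0,1):0^1=1 (0,0):0^0=0 -> mex({0, 1}) = 2
G(5): splits (0,2):0^1=1 (0,1):0^1=1 (0,0):0^0=0 -> mex({0, 1}) = 2
G(6) = mex({1}) = 0
G(7) = mex({0, 1, 2}) = 3
G(8) = mex({0, 1, 2}) = 3
G(9) = mex({0, 2}) = 1
G(10) = mex({0, 2, 3}) = 1
G(11) = mex({0, 3}) = 1
Therefore G(11) = 1.

1


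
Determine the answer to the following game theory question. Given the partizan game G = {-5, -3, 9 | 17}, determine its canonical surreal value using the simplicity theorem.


Left options: {-5, -3, 9}, max = 9
Right options: {17}, min = 17
All options are numbers and max(Left) < min(Right), so by the simplicity theorem the value is the simplest (earliest-born) number strictly between 9 and 17.
Integers 10 through 16 all lie strictly between 9 and 17.
Among integers, the simplest (lowest birthday = smallest |n|; 0 is born on day 0, +-n on day n) is 10.
No non-integer in the interval can be simpler: if x is a non-integer in the interval, then floor(x) or ceil(x) also lies in the interval (the interval contains an integer), and both are proper prefixes of x's sign expansion, i.e. born earlier. So the game value is 10.
Game value = 10

10


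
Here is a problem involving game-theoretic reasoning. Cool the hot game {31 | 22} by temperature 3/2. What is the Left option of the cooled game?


Original game: {31 | 22} (a switch {a | b} with a > b).
Cooling by t (for t below the temperature (a - b)/2 = 9/2) taxes each move by t: {a | b} cooled by t is {a - t | b + t}.
Cooling amount: t = 3/2
Cooled Left option: 31 - 3/2 = 59/2
Cooled Right option: 22 + 3/2 = 47/2
Cooled game: {59/2 | 47/2}
Left option = 59/2

59/2


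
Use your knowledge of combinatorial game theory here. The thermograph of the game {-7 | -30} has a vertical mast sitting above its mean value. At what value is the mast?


Game = {-7 | -30}, a switch {a | b} with numbers a > b.
Its thermograph has left wall a - t and right wall b + t, which meet at t = (a - b)/2, where both equal (a + b)/2. So the mast (mean value) is at (a + b)/2.
Mean = (-7 + (-30))/2 = -37/2 = -37/2

-37/2


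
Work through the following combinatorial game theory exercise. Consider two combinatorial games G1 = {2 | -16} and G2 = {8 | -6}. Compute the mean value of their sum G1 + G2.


G1 = {2 | -16}, G2 = {8 | -6}
Each is a switch {a | b} with numbers a > b; its mean value is (a + b)/2, and mean value is additive over game sums: m(G1 + G2) = m(G1) + m(G2).
Mean of G1 = (2 + (-16))/2 = -14/2 = -7
Mean of G2 = (8 + (-6))/2 = 2/2 = 1
Mean of G1 + G2 = -7 + 1 = -6

-6


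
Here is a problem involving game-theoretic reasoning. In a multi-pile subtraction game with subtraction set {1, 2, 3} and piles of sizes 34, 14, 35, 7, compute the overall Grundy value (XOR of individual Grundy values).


Subtraction set: {1, 2, 3}
For this subtraction set, G(n) = n mod 4 (period = max + 1 = 4).
Pile 1 (size 34): G(34) = 34 mod 4 = 2
Pile 2 (size 14): G(14) = 14 mod 4 = 2
Pile 3 (size 35): G(35) = 35 mod 4 = 3
Pile 4 (size 7): G(7) = 7 mod 4 = 3
Total Grundy value = XOR of all: 2 XOR 2 XOR 3 XOR 3 = 0

0


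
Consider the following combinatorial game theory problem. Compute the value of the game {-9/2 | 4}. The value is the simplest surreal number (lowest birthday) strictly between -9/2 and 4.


Left options: {-9/2}, max = -9/2
Right options: {4}, min = 4
All options are numbers and max(Left) < min(Right), so by the simplicity theorem the value is the simplest (earliest-born) number strictly between -9/2 and 4.
Integers -4 through 3 all lie strictly between -9/2 and 4.
Among integers, the simplest (lowest birthday = smallest |n|; 0 is born on day 0, +-n on day n) is 0.
No non-integer in the interval can be simpler: if x is a non-integer in the interval, then floor(x) or ceil(x) also lies in the interval (the interval contains an integer), and both are proper prefixes of x's sign expansion, i.e. born earlier. So the game value is 0.
Game value = 0

0


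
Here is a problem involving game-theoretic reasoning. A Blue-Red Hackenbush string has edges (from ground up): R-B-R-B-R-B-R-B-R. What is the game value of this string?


Edges (from ground): R-B-R-B-R-B-R-B-R
By Berlekamp's sign-expansion rule, a Blue-Red Hackenbush stalk has the value of the surreal number whose sign sequence is the edge sequence with B -> + and R -> -.
Sign sequence: -+-+-+-+-
Trace the sign expansion in the surreal number tree, starting from 0:
Edge 1: R (sign -) -> bounds (-inf, 0), value = -1
Edge 2: B (sign +) -> bounds (-1, 0), value = -1/2
Edge 3: R (sign -) -> bounds (-1, -1/2), value = -3/4
Edge 4: B (sign +) -> bounds (-3/4, -1/2), value = -5/8
Edge 5: R (sign -) -> bounds (-3/4, -5/8), value = -11/16
Edge 6: B (sign +) -> bounds (-11/16, -5/8), value = -21/32
Edge 7: R (sign -) -> bounds (-11/16, -21/32), value = -43/64
Edge 8: B (sign +) -> bounds (-43/64, -21/32), value = -85/128
Edge 9: R (sign -) -> bounds (-43/64, -85/128), value = -171/256
Game value = -171/256

-171/256


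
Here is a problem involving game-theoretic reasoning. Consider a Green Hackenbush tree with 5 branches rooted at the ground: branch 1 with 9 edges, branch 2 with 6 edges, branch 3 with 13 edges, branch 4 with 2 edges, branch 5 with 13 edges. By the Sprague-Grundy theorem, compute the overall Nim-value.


The tree has 5 branches from the ground vertex.
In Green Hackenbush, the Nim-value of a simple path of length k is k.
Branch 1: length 9, Nim-value = 9
Branch 2: length 6, Nim-value = 6
Branch 3: length 13, Nim-value = 13
Branch 4: length 2, Nim-value = 2
Branch 5: length 13, Nim-value = 13
Total Nim-value = XOR of all branch values:
0 XOR 9 = 9
9 XOR 6 = 15
15 XOR 13 = 2
2 XOR 2 = 0
0 XOR 13 = 13
Nim-value of the tree = 13

13


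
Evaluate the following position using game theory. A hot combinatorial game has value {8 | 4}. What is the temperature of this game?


The game is {8 | 4}, a switch {a | b} with numbers a > b.
Cooling {a | b} by t gives {a - t | b + t}, which stops being hot when a - t = b + t, i.e. at t = (a - b)/2. So the temperature of a switch is (a - b)/2.
Temperature = (Left option - Right option) / 2
= (8 - (4)) / 2
= 4 / 2
= 2

2


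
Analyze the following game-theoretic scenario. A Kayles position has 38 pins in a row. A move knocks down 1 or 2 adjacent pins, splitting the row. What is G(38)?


Kayles: a move removes 1 or 2 adjacent pins from a contiguous row.
Removing pins from a row of k leaves two independent rows (a, b) with a + b = k - 1 (one pin) or a + b = k - 2 (two pins); an end removal gives a = 0.
By Sprague-Grundy, G(k) = mex{ G(a) XOR G(b) } over all these splits. G(0) = 0.
G(1): splits (0,0):0^0=0 -> mex({0}) = 1
G(2): splits (0,1):0^1=1 (0,0):0^0=0 -> mex({0, 1}) = 2
G(3): splits (0,2):0^2=2 (1,1):1^1=0 (0,1):0^1=1 -> mex({0, 1, 2}) = 3
G(4): splits (0,3):0^3=3 (1,2):1^2=3 (0,2):0^2=2 (1,1):1^1=0 -> mex({0, 2, 3}) = 1
G(5): splits (0,4):0^1=1 (1,3):1^3=2 (2,2):2^2=0 (0,3):0^3=3 (1,2):1^2=3 -> mex({0, 1, 2, 3}) = 4
G(6) = mex({0, 1, 2, 4}) = 3
G(7) = mex({0, 1, 3, 4, 5}) = 2
G(8) = mex({0, 2, 3, 5, 6}) = 1
G(9) = mex({0, 1, 2, 3, 6, 7}) = 4
G(10) = mex({0, 1, 3, 4, 5, 7}) = 2
G(11) = mex({0, 1, 2, 3, 4, 5}) = 6
G(12) = mex({0, 1, 2, 3, 5, 6, 7}) = 4
G(13) = mex({0, 2, 3, 4, 6, 7}) = 1
G(14) = mex({0, 1, 4, 5, 6, 7}) = 2
G(15) = mex({0, 1, 2, 3, 4, 5, 6}) = 7
G(16) = mex({0, 2, 3, 5, 6, 7}) = 1
G(17) = mex({0, 1, 2, 3, 5, 6, 7}) = 4
G(18) = mex({0, 1, 2, 4, 5, 6}) = 3
G(19) = mex({0, 1, 3, 4, 5, 7}) = 2
G(20) = mex({0, 2, 3, 4, 5, 6, 7}) = 1
G(21) = mex({0, 1, 2, 3, 5, 6, 7}) = 4
G(22) = mex({0, 1, 2, 3, 4, 5, 7}) = 6
G(23) = mex({0, 1, 2, 3, 4, 5, 6}) = 7
G(24) = mex({0, 1, 2, 3, 5, 6, 7}) = 4
G(25) = mex({0, 2, 3, 4, 6, 7}) = 1
G(26) = mex({0, 1, 3, 4, 5, 6, 7}) = 2
G(27) = mex({0, 1, 2, 3, 4, 5, 6, 7}) = 8
G(28) = mex({0, 1, 2, 3, 4, 6, 7, 8}) = 5
G(29) = mex({0, 1, 2, 3, 5, 6, 7, 8, 9}) = 4
G(30) = mex({0, 1, 2, 3, 4, 5, 6, 9, 10}) = 7
G(31) = mex({0, 1, 3, 4, 5, 7, 10, 11}) = 2
G(32) = mex({0, 2, 3, 4, 5, 6, 7, 9, 11}) = 1
G(33) = mex({0, 1, 2, 3, 4, 5, 6, 7, 9, 12}) = 8
G(34) = mex({0, 1, 2, 3, 4, 5, 7, 8, 11, 12}) = 6
G(35) = mex({0, 1, 2, 3, 4, 5, 6, 8, 9, 10, 11}) = 7
G(36) = mex({0, 1, 2, 3, 5, 6, 7, 9, 10}) = 4
G(37) = mex({0, 2, 3, 4, 6, 7, 9, 10, 11, 12}) = 1
G(38) = mex({0, 1, 3, 4, 5, 6, 7, 9, 10, 11, 12}) = 2
Therefore G(38) = 2.

2


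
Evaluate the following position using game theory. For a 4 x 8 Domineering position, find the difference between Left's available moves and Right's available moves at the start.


Board is 4 x 8 (rows x cols).
Left (vertical) placements: (rows-1) * cols = 3 * 8 = 24
Right (horizontal) placements: rows * (cols-1) = 4 * 7 = 28
Advantage = Left - Right = 24 - 28 = -4

-4


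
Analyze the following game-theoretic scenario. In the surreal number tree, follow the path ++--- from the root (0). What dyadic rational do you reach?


Sign expansion: ++---
Rule: track bounds (lo, hi), initially (-inf, +inf). On '+', the current value becomes lo and we move to the simplest number in (value, hi): value + 1 if hi = +inf, otherwise the midpoint (value + hi)/2. On '-', the current value becomes hi and we move to value - 1 if lo = -inf, otherwise the midpoint (lo + value)/2.
Start at 0.
Step 1: sign = +, move right. Bounds: (0, +inf). Value = 1
Step 2: sign = +, move right. Bounds: (1, +inf). Value = 2
Step 3: sign = -, move left. Bounds: (1, 2). Value = 3/2
Step 4: sign = -, move left. Bounds: (1, 3/2). Value = 5/4
Step 5: sign = -, move left. Bounds: (1, 5/4). Value = 9/8
The surreal number with sign expansion ++--- is 9/8.

9/8


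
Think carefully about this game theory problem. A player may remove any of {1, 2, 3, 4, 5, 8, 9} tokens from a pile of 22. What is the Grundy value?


The subtraction set is S = {1, 2, 3, 4, 5, 8, 9}.
G(k) = mex{ G(k - s) : s in S, s <= k }. We compute iteratively: G(0) = 0.
G(1) = mex({0}) = 1
G(2) = mex({0, 1}) = 2
G(3) = mex({0, 1, 2}) = 3
G(4) = mex({0, 1, 2, 3}) = 4
G(5) = mex({0, 1, 2, 3, 4}) = 5
G(6) = mex({1, 2, 3, 4, 5}) = 0
G(7) = mex({0, 2, 3, 4, 5}) = 1
G(8) = mex({0, 1, 3, 4, 5}) = 2
G(9) = mex({0, 1, 2, 4, 5}) = 3
G(10) = mex({0, 1, 2, 3, 5}) = 4
G(11) = mex({0, 1, 2, 3, 4}) = 5
G(12) = mex({1, 2, 3, 4, 5}) = 0
G(13) = mex({0, 2, 3, 4, 5}) = 1
G(14) = mex({0, 1, 3, 4, 5}) = 2
Observe that G(6)..G(14) = 0, 1, 2, 3, 4, 5, 0, 1, 2 repeats G(0)..G(8) = 0, 1, 2, 3, 4, 5, 0, 1, 2.
For k >= max(S) = 9, G(k) is determined by the previous 9 values G(k-9)..G(k-1); a window of 9 consecutive values has recurred shifted by 6, so by induction G(k + 6) = G(k) for all k >= 0: the sequence is periodic from the start with period 6.
One period: G(0..5) = 0, 1, 2, 3, 4, 5.
22 mod 6 = 4, so G(22) = G(4) = 4.

4


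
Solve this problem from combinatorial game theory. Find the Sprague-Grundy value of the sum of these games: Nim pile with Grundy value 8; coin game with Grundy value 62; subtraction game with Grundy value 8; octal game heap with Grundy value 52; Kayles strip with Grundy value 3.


By the Sprague-Grundy theorem, the Grundy value of a sum of games is the XOR of individual Grundy values.
Nim pile: Grundy value = 8. Running XOR: 0 XOR 8 = 8
coin game: Grundy value = 62. Running XOR: 8 XOR 62 = 54
subtraction game: Grundy value = 8. Running XOR: 54 XOR 8 = 62
octal game heap: Grundy value = 52. Running XOR: 62 XOR 52 = 10
Kayles strip: Grundy value = 3. Running XOR: 10 XOR 3 = 9
The combined Grundy value is 9.

9


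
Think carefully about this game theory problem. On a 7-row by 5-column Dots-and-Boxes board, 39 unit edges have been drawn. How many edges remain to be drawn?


Grid: 7 x 5 boxes, i.e. 8 rows and 6 columns of dots.
Horizontal edges: (rows + 1) * cols = 8 * 5 = 40
Vertical edges: rows * (cols + 1) = 7 * 6 = 42
Total edges: 40 + 42 = 82
Edges drawn: 39
Remaining: 82 - 39 = 43

43


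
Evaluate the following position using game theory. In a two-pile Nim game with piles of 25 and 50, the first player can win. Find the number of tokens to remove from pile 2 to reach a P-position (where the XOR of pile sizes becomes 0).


Piles: 25 and 50
Current XOR: 25 XOR 50 = 43 (non-zero, so this is an N-position).
To make the XOR zero, we need to find a move that balances the piles.
For pile 2 (size 50): target = 50 XOR 43 = 25
We reduce pile 2 from 50 to 25.
Tokens removed: 50 - 25 = 25
Verification: 25 XOR 25 = 0

25


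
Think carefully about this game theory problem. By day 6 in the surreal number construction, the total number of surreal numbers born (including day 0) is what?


Day 0: {|} = 0 is born. Count = 1.
Day n: the number of surreal numbers born by day n is 2^(n+1) - 1.
By day 0: 2^1 - 1 = 1
By day 1: 2^2 - 1 = 3
By day 2: 2^3 - 1 = 7
By day 3: 2^4 - 1 = 15
By day 4: 2^5 - 1 = 31
By day 5: 2^6 - 1 = 63
By day 6: 2^7 - 1 = 127
By day 6: 127 surreal numbers.

127


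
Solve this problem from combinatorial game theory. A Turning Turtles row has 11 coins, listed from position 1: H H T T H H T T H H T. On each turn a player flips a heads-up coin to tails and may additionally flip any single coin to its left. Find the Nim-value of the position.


Coins: H H T T H H T T H H T
Key fact: a single head at position k behaves exactly like a Nim heap of size k (turning it to T and optionally flipping a coin at j < k corresponds to moving the heap from k to j, or to 0), and heads combine as a disjunctive sum (two heads at the same place would cancel, matching j XOR j = 0). So the Nim-value is the XOR of the 1-indexed positions of the heads.
Face-up positions (1-indexed): [1, 2, 5, 6, 9, 10]
XOR 0 with 1: 0 XOR 1 = 1
XOR 1 with 2: 1 XOR 2 = 3
XOR 3 with 5: 3 XOR 5 = 6
XOR 6 with 6: 6 XOR 6 = 0
XOR 0 with 9: 0 XOR 9 = 9
XOR 9 with 10: 9 XOR 10 = 3
Nim-value = 3

3


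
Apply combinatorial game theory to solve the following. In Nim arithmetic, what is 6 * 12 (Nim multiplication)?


Nim multiplication is bilinear over XOR: (u XOR v) * w = (u*w) XOR (v*w).
So we split each operand into its bit components and XOR the pairwise Nim products.
6 = 2 + 4 (as XOR of powers of 2).
12 = 4 + 8 (as XOR of powers of 2).
Using the standard Nim-product table on single bits:
  2*2 = 3,   2*4 = 8,   2*8 = 12,
  4*4 = 6,   4*8 = 11,  8*8 = 13,
and  1*x = x (identity), k*l = l*k (commutative).
Pairwise Nim products:
  2 * 4 = 8
  2 * 8 = 12
  4 * 4 = 6
  4 * 8 = 11
XOR them: 8 XOR 12 XOR 6 XOR 11 = 9.
Result: 6 * 12 = 9 (in Nim).

9


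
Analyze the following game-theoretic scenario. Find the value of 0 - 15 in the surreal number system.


x = 0, y = 15
x - y = 0 - 15 = -15

-15


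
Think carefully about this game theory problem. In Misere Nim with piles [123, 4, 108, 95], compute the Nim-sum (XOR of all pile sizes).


We need the XOR (exclusive or) of all pile sizes.
After XOR-ing pile 1 (size 123): 0 XOR 123 = 123
After XOR-ing pile 2 (size 4): 123 XOR 4 = 127
After XOR-ing pile 3 (size 108): 127 XOR 108 = 19
After XOR-ing pile 4 (size 95): 19 XOR 95 = 76
The Nim-value of this position is 76.

76


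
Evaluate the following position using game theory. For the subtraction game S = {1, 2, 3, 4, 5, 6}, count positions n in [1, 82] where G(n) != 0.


Subtraction set S = {1, 2, 3, 4, 5, 6}, so G(n) = n mod 7.
G(n) = 0 when n is a multiple of 7.
Multiples of 7 in [1, 82]: 11
N-positions (nonzero Grundy) = 82 - 11 = 71

71


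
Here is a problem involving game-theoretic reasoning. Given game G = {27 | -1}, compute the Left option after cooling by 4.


Original game: {27 | -1} (a switch {a | b} with a > b).
Cooling by t (for t below the temperature (a - b)/2 = 14) taxes each move by t: {a | b} cooled by t is {a - t | b + t}.
Cooling amount: t = 4
Cooled Left option: 27 - 4 = 23
Cooled Right option: -1 + 4 = 3
Cooled game: {23 | 3}
Left option = 23

23


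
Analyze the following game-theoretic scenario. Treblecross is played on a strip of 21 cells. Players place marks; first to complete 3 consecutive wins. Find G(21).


Treblecross: place X on empty cells; 3-in-a-row wins.
Playing within two cells of an existing X lets the opponent win at once, so sensible play treats the cells i-2..i+2 around each X as dead. The player left with no safe cell loses, so this is a normal-play take-away game on strips of safe cells.
Placing X at cell i (0-indexed) of a strip of k safe cells leaves independent strips of sizes max(0, i-2) and max(0, k-i-3). Hence G(k) = mex{ G(max(0,i-2)) XOR G(max(0,k-i-3)) : 0 <= i < k }, with G(0) = 0.
G(1): splits (0,0):0^0=0 -> mex({0}) = 1
G(2): splits (0,0):0^0=0 -> mex({0}) = 1
G(3): splits (0,0):0^0=0 -> mex({0}) = 1
G(4): splits (0,1):0^1=1 (0,0):0^0=0 -> mex({0, 1}) = 2
G(5): splits (0,2):0^1=1 (0,1):0^1=1 (0,0):0^0=0 -> mex({0, 1}) = 2
G(6) = mex({1}) = 0
G(7) = mex({0, 1, 2}) = 3
G(8) = mex({0, 1, 2}) = 3
G(9) = mex({0, 2}) = 1
G(10) = mex({0, 2, 3}) = 1
G(11) = mex({0, 3}) = 1
G(12) = mex({1, 3}) = 0
G(13) = mex({0, 1, 2, 3}) = 4
G(14) = mex({0, 1, 2}) = 3
G(15) = mex({0, 1, 2}) = 3
G(16) = mex({0, 1, 2, 4}) = 3
G(17) = mex({0, 1, 3, 4}) = 2
G(18) = mex({0, 1, 3, 4}) = 2
G(19) = mex({0, 1, 3, 5}) = 2
G(20) = mex({0, 1, 2, 3, 5}) = 4
G(21) = mex({0, 1, 2, 3, 5}) = 4
Therefore G(21) = 4.

4


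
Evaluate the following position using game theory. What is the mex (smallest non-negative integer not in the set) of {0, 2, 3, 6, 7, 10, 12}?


Set = {0, 2, 3, 6, 7, 10, 12}
0 is in the set.
1 is NOT in the set. This is the mex.
mex = 1

1


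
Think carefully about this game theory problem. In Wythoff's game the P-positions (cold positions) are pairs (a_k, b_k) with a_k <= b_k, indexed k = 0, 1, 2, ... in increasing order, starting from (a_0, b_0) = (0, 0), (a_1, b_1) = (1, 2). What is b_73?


By Wythoff's theorem, a_k = floor(k * phi) and b_k = floor(k * phi^2) = a_k + k, where phi = (1 + sqrt(5))/2 is the golden ratio.
phi = (1 + sqrt(5))/2 = 1.618034
phi^2 = phi + 1 = 2.618034
k = 73
k * phi^2 = 73 * 2.618034 = 191.116481
b_73 = floor(k * phi^2) = 191 (check: a_73 + k = 118 + 73 = 191)

191


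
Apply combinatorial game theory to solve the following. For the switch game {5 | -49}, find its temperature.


The game is {5 | -49}, a switch {a | b} with numbers a > b.
Cooling {a | b} by t gives {a - t | b + t}, which stops being hot when a - t = b + t, i.e. at t = (a - b)/2. So the temperature of a switch is (a - b)/2.
Temperature = (Left option - Right option) / 2
= (5 - (-49)) / 2
= 54 / 2
= 27

27


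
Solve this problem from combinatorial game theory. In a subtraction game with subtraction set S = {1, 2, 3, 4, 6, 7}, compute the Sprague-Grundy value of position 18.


The subtraction set is S = {1, 2, 3, 4, 6, 7}.
G(k) = mex{ G(k - s) : s in S, s <= k }. We compute iteratively: G(0) = 0.
G(1) = mex({0}) = 1
G(2) = mex({0, 1}) = 2
G(3) = mex({0, 1, 2}) = 3
G(4) = mex({0, 1, 2, 3}) = 4
G(5) = mex({1, 2, 3, 4}) = 0
G(6) = mex({0, 2, 3, 4}) = 1
G(7) = mex({0, 1, 3, 4}) = 2
G(8) = mex({0, 1, 2, 4}) = 3
G(9) = mex({0, 1, 2, 3}) = 4
G(10) = mex({1, 2, 3, 4}) = 0
G(11) = mex({0, 2, 3, 4}) = 1
Observe that G(5)..G(11) = 0, 1, 2, 3, 4, 0, 1 repeats G(0)..G(6) = 0, 1, 2, 3, 4, 0, 1.
For k >= max(S) = 7, G(k) is determined by the previous 7 values G(k-7)..G(k-1); a window of 7 consecutive values has recurred shifted by 5, so by induction G(k + 5) = G(k) for all k >= 0: the sequence is periodic from the start with period 5.
One period: G(0..4) = 0, 1, 2, 3, 4.
18 mod 5 = 3, so G(18) = G(3) = 3.

3


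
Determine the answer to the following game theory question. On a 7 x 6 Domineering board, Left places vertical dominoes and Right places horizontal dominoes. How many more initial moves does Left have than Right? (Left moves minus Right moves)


Board is 7 x 6 (rows x cols).
Left (vertical) placements: (rows-1) * cols = 6 * 6 = 36
Right (horizontal) placements: rows * (cols-1) = 7 * 5 = 35
Advantage = Left - Right = 36 - 35 = 1

1


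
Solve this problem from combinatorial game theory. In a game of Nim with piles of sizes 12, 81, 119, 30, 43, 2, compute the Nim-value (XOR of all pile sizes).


We need the XOR (exclusive or) of all pile sizes.
After XOR-ing pile 1 (size 12): 0 XOR 12 = 12
After XOR-ing pile 2 (size 81): 12 XOR 81 = 93
After XOR-ing pile 3 (size 119): 93 XOR 119 = 42
After XOR-ing pile 4 (size 30): 42 XOR 30 = 52
After XOR-ing pile 5 (size 43): 52 XOR 43 = 31
After XOR-ing pile 6 (size 2): 31 XOR 2 = 29
The Nim-value of this position is 29.

29


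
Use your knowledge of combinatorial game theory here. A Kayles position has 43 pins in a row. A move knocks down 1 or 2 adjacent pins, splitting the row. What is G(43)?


Kayles: a move removes 1 or 2 adjacent pins from a contiguous row.
Removing pins from a row of k leaves two independent rows (a, b) with a + b = k - 1 (one pin) or a + b = k - 2 (two pins); an end removal gives a = 0.
By Sprague-Grundy, G(k) = mex{ G(a) XOR G(b) } over all these splits. G(0) = 0.
G(1): splits (0,0):0^0=0 -> mex({0}) = 1
G(2): splits (0,1):0^1=1 (0,0):0^0=0 -> mex({0, 1}) = 2
G(3): splits (0,2):0^2=2 (1,1):1^1=0 (0,1):0^1=1 -> mex({0, 1, 2}) = 3
G(4): splits (0,3):0^3=3 (1,2):1^2=3 (0,2):0^2=2 (1,1):1^1=0 -> mex({0, 2, 3}) = 1
G(5): splits (0,4):0^1=1 (1,3):1^3=2 (2,2):2^2=0 (0,3):0^3=3 (1,2):1^2=3 -> mex({0, 1, 2, 3}) = 4
G(6) = mex({0, 1, 2, 4}) = 3
G(7) = mex({0, 1, 3, 4, 5}) = 2
G(8) = mex({0, 2, 3, 5, 6}) = 1
G(9) = mex({0, 1, 2, 3, 6, 7}) = 4
G(10) = mex({0, 1, 3, 4, 5, 7}) = 2
G(11) = mex({0, 1, 2, 3, 4, 5}) = 6
G(12) = mex({0, 1, 2, 3, 5, 6, 7}) = 4
G(13) = mex({0, 2, 3, 4, 6, 7}) = 1
G(14) = mex({0, 1, 4, 5, 6, 7}) = 2
G(15) = mex({0, 1, 2, 3, 4, 5, 6}) = 7
G(16) = mex({0, 2, 3, 5, 6, 7}) = 1
G(17) = mex({0, 1, 2, 3, 5, 6, 7}) = 4
G(18) = mex({0, 1, 2, 4, 5, 6}) = 3
G(19) = mex({0, 1, 3, 4, 5, 7}) = 2
G(20) = mex({0, 2, 3, 4, 5, 6, 7}) = 1
G(21) = mex({0, 1, 2, 3, 5, 6, 7}) = 4
G(22) = mex({0, 1, 2, 3, 4, 5, 7}) = 6
G(23) = mex({0, 1, 2, 3, 4, 5, 6}) = 7
G(24) = mex({0, 1, 2, 3, 5, 6, 7}) = 4
G(25) = mex({0, 2, 3, 4, 6, 7}) = 1
G(26) = mex({0, 1, 3, 4, 5, 6, 7}) = 2
G(27) = mex({0, 1, 2, 3, 4, 5, 6, 7}) = 8
G(28) = mex({0, 1, 2, 3, 4, 6, 7, 8}) = 5
G(29) = mex({0, 1, 2, 3, 5, 6, 7, 8, 9}) = 4
G(30) = mex({0, 1, 2, 3, 4, 5, 6, 9, 10}) = 7
G(31) = mex({0, 1, 3, 4, 5, 7, 10, 11}) = 2
G(32) = mex({0, 2, 3, 4, 5, 6, 7, 9, 11}) = 1
G(33) = mex({0, 1, 2, 3, 4, 5, 6, 7, 9, 12}) = 8
G(34) = mex({0, 1, 2, 3, 4, 5, 7, 8, 11, 12}) = 6
G(35) = mex({0, 1, 2, 3, 4, 5, 6, 8, 9, 10, 11}) = 7
G(36) = mex({0, 1, 2, 3, 5, 6, 7, 9, 10}) = 4
G(37) = mex({0, 2, 3, 4, 6, 7, 9, 10, 11, 12}) = 1
G(38) = mex({0, 1, 3, 4, 5, 6, 7, 9, 10, 11, 12}) = 2
G(39) = mex({0, 1, 2, 4, 5, 6, 7, 9, 10, 12, 14}) = 3
G(40) = mex({0, 2, 3, 4, 6, 7, 11, 12, 14}) = 1
G(41) = mex({0, 1, 2, 3, 5, 6, 7, 9, 10, 11, 12}) = 4
G(42) = mex({0, 1, 2, 3, 4, 5, 6, 9, 10}) = 7
G(43) = mex({0, 1, 3, 4, 5, 7, 9, 10, 12, 15}) = 2
Therefore G(43) = 2.

2


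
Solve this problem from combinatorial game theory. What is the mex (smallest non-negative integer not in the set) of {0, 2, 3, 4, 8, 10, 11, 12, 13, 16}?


Set = {0, 2, 3, 4, 8, 10, 11, 12, 13, 16}
0 is in the set.
1 is NOT in the set. This is the mex.
mex = 1

1


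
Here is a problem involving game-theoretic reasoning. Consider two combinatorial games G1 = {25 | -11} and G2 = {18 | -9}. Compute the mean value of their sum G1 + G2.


G1 = {25 | -11}, G2 = {18 | -9}
Each is a switch {a | b} with numbers a > b; its mean value is (a + b)/2, and mean value is additive over game sums: m(G1 + G2) = m(G1) + m(G2).
Mean of G1 = (25 + (-11))/2 = 14/2 = 7
Mean of G2 = (18 + (-9))/2 = 9/2 = 9/2
Mean of G1 + G2 = 7 + 9/2 = 23/2

23/2


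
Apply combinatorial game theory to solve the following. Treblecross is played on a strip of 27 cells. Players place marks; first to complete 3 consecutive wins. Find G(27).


Treblecross: place X on empty cells; 3-in-a-row wins.
Playing within two cells of an existing X lets the opponent win at once, so sensible play treats the cells i-2..i+2 around each X as dead. The player left with no safe cell loses, so this is a normal-play take-away game on strips of safe cells.
Placing X at cell i (0-indexed) of a strip of k safe cells leaves independent strips of sizes max(0, i-2) and max(0, k-i-3). Hence G(k) = mex{ G(max(0,i-2)) XOR G(max(0,k-i-3)) : 0 <= i < k }, with G(0) = 0.
G(1): splits (0,0):0^0=0 -> mex({0}) = 1
G(2): splits (0,0):0^0=0 -> mex({0}) = 1
G(3): splits (0,0):0^0=0 -> mex({0}) = 1
G(4): splits (0,1):0^1=1 (0,0):0^0=0 -> mex({0, 1}) = 2
G(5): splits (0,2):0^1=1 (0,1):0^1=1 (0,0):0^0=0 -> mex({0, 1}) = 2
G(6) = mex({1}) = 0
G(7) = mex({0, 1, 2}) = 3
G(8) = mex({0, 1, 2}) = 3
G(9) = mex({0, 2}) = 1
G(10) = mex({0, 2, 3}) = 1
G(11) = mex({0, 3}) = 1
G(12) = mex({1, 3}) = 0
G(13) = mex({0, 1, 2, 3}) = 4
G(14) = mex({0, 1, 2}) = 3
G(15) = mex({0, 1, 2}) = 3
G(16) = mex({0, 1, 2, 4}) = 3
G(17) = mex({0, 1, 3, 4}) = 2
G(18) = mex({0, 1, 3, 4}) = 2
G(19) = mex({0, 1, 3, 5}) = 2
G(20) = mex({0, 1, 2, 3, 5}) = 4
G(21) = mex({0, 1, 2, 3, 5}) = 4
G(22) = mex({1, 2, 6}) = 0
G(23) = mex({0, 1, 2, 3, 4, 6}) = 5
G(24) = mex({0, 1, 2, 3, 4}) = 5
G(25) = mex({0, 1, 3, 4, 7}) = 2
G(26) = mex({0, 1, 3, 4, 5, 7}) = 2
G(27) = mex({0, 1, 3, 5}) = 2
Therefore G(27) = 2.

2


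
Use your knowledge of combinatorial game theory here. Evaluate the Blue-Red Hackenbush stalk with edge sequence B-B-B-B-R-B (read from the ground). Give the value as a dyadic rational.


Edges (from ground): B-B-B-B-R-B
By Berlekamp's sign-expansion rule, a Blue-Red Hackenbush stalk has the value of the surreal number whose sign sequence is the edge sequence with B -> + and R -> -.
Sign sequence: ++++-+
Trace the sign expansion in the surreal number tree, starting from 0:
Edge 1: B (sign +) -> bounds (0, +inf), value = 1
Edge 2: B (sign +) -> bounds (1, +inf), value = 2
Edge 3: B (sign +) -> bounds (2, +inf), value = 3
Edge 4: B (sign +) -> bounds (3, +inf), value = 4
Edge 5: R (sign -) -> bounds (3, 4), value = 7/2
Edge 6: B (sign +) -> bounds (7/2, 4), value = 15/4
Game value = 15/4

15/4
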